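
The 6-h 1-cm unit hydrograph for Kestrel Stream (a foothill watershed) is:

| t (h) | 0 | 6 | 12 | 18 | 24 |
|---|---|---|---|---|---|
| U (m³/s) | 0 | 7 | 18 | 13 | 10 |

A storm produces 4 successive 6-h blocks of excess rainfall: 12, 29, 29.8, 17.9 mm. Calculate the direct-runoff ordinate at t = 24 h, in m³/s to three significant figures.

By discrete convolution, Q_j = Σ (P_i / 10 mm) · U_{j−i}.
At t = 24 h (j=4): Q = (12/10)·10 + (29/10)·13 + (29.8/10)·18 + (17.9/10)·7 = 116 m³/s.

Q ≈ 116 m³/s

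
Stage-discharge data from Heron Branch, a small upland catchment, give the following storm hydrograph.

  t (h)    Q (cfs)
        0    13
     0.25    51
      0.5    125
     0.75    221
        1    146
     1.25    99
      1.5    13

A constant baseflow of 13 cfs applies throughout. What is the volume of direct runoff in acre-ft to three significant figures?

V ≈ 11.9 acre-ft

Direct-runoff ordinates (Q − Q_b): 0.0, 38.0, 112.0, 208.0, 133.0, 86.0, 0.0 cfs.
ΣQ_DR = 577.0 cfs.
With Δt = 0.25 h = 900 s, V = ΣQ_DR · Δt = 577.0 × 900 = 5.19 × 10^5 ft³ = 11.9 acre-ft.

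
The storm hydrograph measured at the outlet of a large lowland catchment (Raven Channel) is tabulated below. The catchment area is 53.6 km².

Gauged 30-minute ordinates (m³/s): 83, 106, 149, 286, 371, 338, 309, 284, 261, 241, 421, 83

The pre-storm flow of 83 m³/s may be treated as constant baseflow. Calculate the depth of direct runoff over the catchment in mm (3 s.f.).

d ≈ 65.0 mm

Direct runoff: 0.0, 23.0, 66.0, 203.0, 288.0, 255.0, 226.0, 201.0, 178.0, 158.0, 338.0, 0.0 m³/s; ΣQ_DR = 1936 m³/s.
V = ΣQ_DR · Δt = 1936 × 1800 s = 3.485 × 10^6 m³.
Over A = 53.6 km², depth = V / A = 65.0 mm.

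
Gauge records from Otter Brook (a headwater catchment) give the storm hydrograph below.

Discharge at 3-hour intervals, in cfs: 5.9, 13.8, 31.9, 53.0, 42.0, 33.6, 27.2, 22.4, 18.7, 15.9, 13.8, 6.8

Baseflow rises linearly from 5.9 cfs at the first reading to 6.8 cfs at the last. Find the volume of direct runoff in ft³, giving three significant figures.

V ≈ 2.26 × 10^6 ft³

Direct-runoff ordinates (Q − Q_b): 0.00, 7.82, 25.84, 46.85, 35.77, 27.29, 20.81, 15.93, 12.15, 9.26, 7.08, 0.00 cfs.
ΣQ_DR = 208.8 cfs.
With Δt = 3 h = 10800 s, V = ΣQ_DR · Δt = 208.8 × 10800 = 2.26 × 10^6 ft³.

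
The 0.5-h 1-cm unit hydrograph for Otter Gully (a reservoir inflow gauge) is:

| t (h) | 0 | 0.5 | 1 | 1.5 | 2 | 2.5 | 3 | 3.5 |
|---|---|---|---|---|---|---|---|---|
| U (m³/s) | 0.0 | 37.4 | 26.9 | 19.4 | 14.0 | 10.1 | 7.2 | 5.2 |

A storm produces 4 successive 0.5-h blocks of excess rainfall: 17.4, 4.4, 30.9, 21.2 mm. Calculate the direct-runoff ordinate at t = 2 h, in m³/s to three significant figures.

Q ≈ 195 m³/s

By discrete convolution, Q_j = Σ (P_i / 10 mm) · U_{j−i}.
At t = 2 h (j=4): Q = (17.4/10)·14.0 + (4.4/10)·19.4 + (30.9/10)·26.9 + (21.2/10)·37.4 = 195 m³/s.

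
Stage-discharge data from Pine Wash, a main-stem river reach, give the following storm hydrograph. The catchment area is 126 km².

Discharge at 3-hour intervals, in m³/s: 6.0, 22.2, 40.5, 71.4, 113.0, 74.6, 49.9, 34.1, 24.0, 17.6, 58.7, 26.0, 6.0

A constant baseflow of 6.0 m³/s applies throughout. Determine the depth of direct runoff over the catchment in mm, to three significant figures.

d ≈ 39.9 mm

Direct runoff: 0.0, 16.2, 34.5, 65.4, 107.0, 68.6, 43.9, 28.1, 18.0, 11.6, 52.7, 20.0, 0.0 m³/s; ΣQ_DR = 466.0 m³/s.
V = ΣQ_DR · Δt = 466.0 × 10800 s = 5.033 × 10^6 m³.
Over A = 126 km², depth = V / A = 39.9 mm.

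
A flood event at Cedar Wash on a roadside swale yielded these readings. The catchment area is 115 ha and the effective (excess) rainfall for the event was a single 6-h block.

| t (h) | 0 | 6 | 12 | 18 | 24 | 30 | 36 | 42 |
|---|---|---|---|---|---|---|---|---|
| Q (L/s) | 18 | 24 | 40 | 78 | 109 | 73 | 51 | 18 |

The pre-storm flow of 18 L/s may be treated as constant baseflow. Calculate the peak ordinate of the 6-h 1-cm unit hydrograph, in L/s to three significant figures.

U_p ≈ 181 L/s

Direct runoff: 0.0, 6.0, 22.0, 60.0, 91.0, 55.0, 33.0, 0.0 L/s; ΣQ_DR = 267.0 L/s, peak = 91.0 L/s.
Runoff depth d = ΣQ_DR·Δt / A = 267.0 × 21600 / (115 ha) = 5.015 mm.
The 1-cm UH is the DRH scaled by (10 mm)/d, so U_p = 91.0 × 10/5.015 = 181 L/s.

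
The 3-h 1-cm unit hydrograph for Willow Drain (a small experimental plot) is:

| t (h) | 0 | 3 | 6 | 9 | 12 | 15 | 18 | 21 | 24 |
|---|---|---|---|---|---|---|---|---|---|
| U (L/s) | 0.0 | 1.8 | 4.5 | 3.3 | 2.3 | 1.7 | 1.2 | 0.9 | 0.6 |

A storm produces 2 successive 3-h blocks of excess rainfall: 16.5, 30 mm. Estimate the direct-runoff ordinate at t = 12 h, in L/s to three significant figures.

By discrete convolution, Q_j = Σ (P_i / 10 mm) · U_{j−i}.
At t = 12 h (j=4): Q = (16.5/10)·2.3 + (30/10)·3.3 = 13.7 L/s.

Q ≈ 13.7 L/s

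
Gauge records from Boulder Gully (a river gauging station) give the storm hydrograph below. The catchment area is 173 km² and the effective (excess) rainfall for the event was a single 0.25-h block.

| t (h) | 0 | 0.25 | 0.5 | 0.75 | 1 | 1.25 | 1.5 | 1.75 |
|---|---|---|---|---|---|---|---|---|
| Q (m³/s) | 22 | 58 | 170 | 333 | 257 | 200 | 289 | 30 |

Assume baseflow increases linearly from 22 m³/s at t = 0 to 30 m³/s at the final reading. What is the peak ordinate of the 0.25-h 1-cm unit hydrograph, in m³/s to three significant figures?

Direct runoff: 0.00, 34.86, 145.71, 307.57, 230.43, 172.29, 260.14, 0.00 m³/s; ΣQ_DR = 1151 m³/s, peak = 307.57 m³/s.
Runoff depth d = ΣQ_DR·Δt / A = 1151 × 900 / (173 km²) = 5.988 mm.
The 1-cm UH is the DRH scaled by (10 mm)/d, so U_p = 307.57 × 10/5.988 = 514 m³/s.

U_p ≈ 514 m³/s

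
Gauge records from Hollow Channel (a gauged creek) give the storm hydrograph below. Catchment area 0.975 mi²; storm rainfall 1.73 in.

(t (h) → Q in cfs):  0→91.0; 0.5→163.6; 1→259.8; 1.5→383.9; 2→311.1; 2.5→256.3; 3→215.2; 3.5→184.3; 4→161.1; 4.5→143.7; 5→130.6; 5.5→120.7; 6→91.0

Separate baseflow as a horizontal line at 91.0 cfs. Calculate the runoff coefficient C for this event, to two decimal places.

ΣQ_DR = 1329 cfs; V = ΣQ_DR·Δt = 2.393 × 10^6 ft³.
Runoff depth d = V / A = 1.056 in.
C = d / P = 1.056 / 1.73 = 0.61.

C ≈ 0.61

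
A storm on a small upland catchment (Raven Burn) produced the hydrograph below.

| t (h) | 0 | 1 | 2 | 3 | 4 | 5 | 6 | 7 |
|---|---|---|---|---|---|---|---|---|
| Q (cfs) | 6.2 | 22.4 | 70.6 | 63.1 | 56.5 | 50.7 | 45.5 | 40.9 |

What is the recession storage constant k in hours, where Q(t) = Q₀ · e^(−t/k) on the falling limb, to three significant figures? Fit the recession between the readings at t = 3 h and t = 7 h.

On the falling limb, Q drops from 63.1 to 40.9 cfs between t = 3 h and t = 7 h (Δt = 4 h).
k = −Δt / ln(Q₂/Q₁) = −4 / ln(40.9/63.1) = 9.23 h.

k ≈ 9.23 h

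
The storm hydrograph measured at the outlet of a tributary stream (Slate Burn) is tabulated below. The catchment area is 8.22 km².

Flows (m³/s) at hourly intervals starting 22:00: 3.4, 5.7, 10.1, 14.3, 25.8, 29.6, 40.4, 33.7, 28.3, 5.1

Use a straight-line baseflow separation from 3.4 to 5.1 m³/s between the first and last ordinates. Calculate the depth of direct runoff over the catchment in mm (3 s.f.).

Direct runoff: 0.00, 2.11, 6.32, 10.33, 21.64, 25.26, 35.87, 28.98, 23.39, 0.00 m³/s; ΣQ_DR = 153.9 m³/s.
V = ΣQ_DR · Δt = 153.9 × 3600 s = 5.540 × 10^5 m³.
Over A = 8.22 km², depth = V / A = 67.4 mm.

d ≈ 67.4 mm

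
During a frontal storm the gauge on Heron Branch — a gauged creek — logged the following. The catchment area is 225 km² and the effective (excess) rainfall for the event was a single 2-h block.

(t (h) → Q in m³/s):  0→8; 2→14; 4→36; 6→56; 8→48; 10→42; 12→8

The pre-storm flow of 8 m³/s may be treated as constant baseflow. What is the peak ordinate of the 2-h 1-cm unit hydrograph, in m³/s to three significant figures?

Direct runoff: 0.0, 6.0, 28.0, 48.0, 40.0, 34.0, 0.0 m³/s; ΣQ_DR = 156.0 m³/s, peak = 48.0 m³/s.
Runoff depth d = ΣQ_DR·Δt / A = 156.0 × 7200 / (225 km²) = 4.992 mm.
The 1-cm UH is the DRH scaled by (10 mm)/d, so U_p = 48.0 × 10/4.992 = 96.2 m³/s.

U_p ≈ 96.2 m³/s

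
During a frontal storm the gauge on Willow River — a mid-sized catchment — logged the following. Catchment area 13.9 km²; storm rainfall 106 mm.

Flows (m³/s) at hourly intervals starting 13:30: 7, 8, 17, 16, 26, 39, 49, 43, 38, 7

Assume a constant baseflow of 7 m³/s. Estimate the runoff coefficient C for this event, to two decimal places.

ΣQ_DR = 180.0 m³/s; V = ΣQ_DR·Δt = 6.480 × 10^5 m³.
Runoff depth d = V / A = 46.62 mm.
C = d / P = 46.62 / 106 = 0.44.

C ≈ 0.44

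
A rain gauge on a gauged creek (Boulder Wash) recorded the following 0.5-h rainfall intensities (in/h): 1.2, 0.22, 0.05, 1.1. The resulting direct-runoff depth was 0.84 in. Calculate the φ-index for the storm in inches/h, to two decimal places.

Only the 2 blocks with intensity above φ contribute runoff: 1.2, 1.1 in/h.
Σ(I−φ)·Δt = d  ⇒  (1.2+1.1 − 2φ)·0.5 = 0.84
φ = (2.300 − 0.84/0.5) / 2 = 0.31 in/h.

φ ≈ 0.31 in/h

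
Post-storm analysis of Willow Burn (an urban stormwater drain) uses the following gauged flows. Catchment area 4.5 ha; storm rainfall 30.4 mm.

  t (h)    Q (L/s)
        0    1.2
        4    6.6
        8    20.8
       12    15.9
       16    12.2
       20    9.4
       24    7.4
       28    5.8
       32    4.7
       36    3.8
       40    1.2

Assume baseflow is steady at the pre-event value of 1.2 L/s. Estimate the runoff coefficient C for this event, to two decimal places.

C ≈ 0.80

ΣQ_DR = 75.80 L/s; V = ΣQ_DR·Δt = 1.092 × 10^6 L.
Runoff depth d = V / A = 24.26 mm.
C = d / P = 24.26 / 30.4 = 0.80.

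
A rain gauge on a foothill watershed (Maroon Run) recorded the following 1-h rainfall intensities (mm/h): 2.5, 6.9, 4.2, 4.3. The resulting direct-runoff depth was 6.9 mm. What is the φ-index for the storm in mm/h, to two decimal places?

Only the 3 blocks with intensity above φ contribute runoff: 6.9, 4.2, 4.3 mm/h.
Σ(I−φ)·Δt = d  ⇒  (6.9+4.2+4.3 − 3φ)·1 = 6.9
φ = (15.40 − 6.9/1) / 3 = 2.83 mm/h.

φ ≈ 2.83 mm/h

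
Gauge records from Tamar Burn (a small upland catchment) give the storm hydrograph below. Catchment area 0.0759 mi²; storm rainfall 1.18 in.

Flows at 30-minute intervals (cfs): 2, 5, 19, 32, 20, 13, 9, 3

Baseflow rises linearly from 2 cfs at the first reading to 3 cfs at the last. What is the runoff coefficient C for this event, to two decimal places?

ΣQ_DR = 83.00 cfs; V = ΣQ_DR·Δt = 1.494 × 10^5 ft³.
Runoff depth d = V / A = 0.8473 in.
C = d / P = 0.8473 / 1.18 = 0.72.

C ≈ 0.72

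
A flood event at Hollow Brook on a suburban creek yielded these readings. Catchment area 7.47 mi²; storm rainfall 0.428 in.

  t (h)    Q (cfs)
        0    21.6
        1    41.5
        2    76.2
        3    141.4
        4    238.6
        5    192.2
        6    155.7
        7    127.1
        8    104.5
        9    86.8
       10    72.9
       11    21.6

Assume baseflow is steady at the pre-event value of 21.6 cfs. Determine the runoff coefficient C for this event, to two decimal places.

C ≈ 0.49

ΣQ_DR = 1021 cfs; V = ΣQ_DR·Δt = 3.675 × 10^6 ft³.
Runoff depth d = V / A = 0.2118 in.
C = d / P = 0.2118 / 0.428 = 0.49.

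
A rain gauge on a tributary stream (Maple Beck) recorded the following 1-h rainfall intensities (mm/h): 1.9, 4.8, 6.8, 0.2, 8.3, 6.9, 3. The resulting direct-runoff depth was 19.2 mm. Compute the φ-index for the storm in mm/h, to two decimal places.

φ ≈ 2.12 mm/h

Only the 5 blocks with intensity above φ contribute runoff: 4.8, 6.8, 8.3, 6.9, 3 mm/h.
Σ(I−φ)·Δt = d  ⇒  (4.8+6.8+8.3+6.9+3 − 5φ)·1 = 19.2
φ = (29.80 − 19.2/1) / 5 = 2.12 mm/h.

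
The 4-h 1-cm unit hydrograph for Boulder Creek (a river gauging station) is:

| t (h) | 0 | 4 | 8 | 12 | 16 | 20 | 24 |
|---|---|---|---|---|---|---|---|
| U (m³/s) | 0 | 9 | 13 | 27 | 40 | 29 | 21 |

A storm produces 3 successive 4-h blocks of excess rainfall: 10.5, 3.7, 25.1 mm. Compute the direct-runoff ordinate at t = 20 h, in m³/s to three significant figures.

Q ≈ 113 m³/s

By discrete convolution, Q_j = Σ (P_i / 10 mm) · U_{j−i}.
At t = 20 h (j=5): Q = (10.5/10)·29 + (3.7/10)·40 + (25.1/10)·27 = 113 m³/s.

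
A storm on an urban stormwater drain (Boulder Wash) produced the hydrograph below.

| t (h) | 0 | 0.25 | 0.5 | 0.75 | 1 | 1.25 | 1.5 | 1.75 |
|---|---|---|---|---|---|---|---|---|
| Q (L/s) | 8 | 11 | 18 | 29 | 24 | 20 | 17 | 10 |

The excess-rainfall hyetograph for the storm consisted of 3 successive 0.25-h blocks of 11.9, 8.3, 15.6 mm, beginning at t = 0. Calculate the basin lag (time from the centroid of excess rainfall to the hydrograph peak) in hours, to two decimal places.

t_L ≈ 0.35 h

Centroid of excess rainfall: t_c = Σ P_i·t̄_i / ΣP_i = 0.4008 h (block centres at 0.125, 0.375, 0.625 h).
Hydrograph peak occurs at t = 0.75 h, so basin lag t_L = 0.75 − 0.4008 = 0.35 h.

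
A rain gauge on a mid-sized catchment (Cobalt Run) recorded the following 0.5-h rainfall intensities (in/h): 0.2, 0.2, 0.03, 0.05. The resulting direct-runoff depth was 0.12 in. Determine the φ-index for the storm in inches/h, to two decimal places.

φ ≈ 0.08 in/h

Only the 2 blocks with intensity above φ contribute runoff: 0.2, 0.2 in/h.
Σ(I−φ)·Δt = d  ⇒  (0.2+0.2 − 2φ)·0.5 = 0.12
φ = (0.4000 − 0.12/0.5) / 2 = 0.08 in/h.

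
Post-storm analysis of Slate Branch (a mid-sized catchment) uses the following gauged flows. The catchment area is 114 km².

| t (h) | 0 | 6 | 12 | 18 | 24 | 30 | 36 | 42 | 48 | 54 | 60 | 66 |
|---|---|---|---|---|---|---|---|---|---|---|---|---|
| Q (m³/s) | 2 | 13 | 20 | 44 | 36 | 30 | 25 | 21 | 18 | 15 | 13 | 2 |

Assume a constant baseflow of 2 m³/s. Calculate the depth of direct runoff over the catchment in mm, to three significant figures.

Direct runoff: 0.0, 11.0, 18.0, 42.0, 34.0, 28.0, 23.0, 19.0, 16.0, 13.0, 11.0, 0.0 m³/s; ΣQ_DR = 215.0 m³/s.
V = ΣQ_DR · Δt = 215.0 × 21600 s = 4.644 × 10^6 m³.
Over A = 114 km², depth = V / A = 40.7 mm.

d ≈ 40.7 mm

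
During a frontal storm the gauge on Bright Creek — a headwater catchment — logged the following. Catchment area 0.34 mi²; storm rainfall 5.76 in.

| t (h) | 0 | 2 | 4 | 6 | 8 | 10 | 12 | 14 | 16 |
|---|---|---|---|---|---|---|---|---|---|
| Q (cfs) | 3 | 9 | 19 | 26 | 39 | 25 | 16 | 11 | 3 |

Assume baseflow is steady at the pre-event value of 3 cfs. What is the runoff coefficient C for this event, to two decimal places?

C ≈ 0.20

ΣQ_DR = 124.0 cfs; V = ΣQ_DR·Δt = 8.928 × 10^5 ft³.
Runoff depth d = V / A = 1.130 in.
C = d / P = 1.130 / 5.76 = 0.20.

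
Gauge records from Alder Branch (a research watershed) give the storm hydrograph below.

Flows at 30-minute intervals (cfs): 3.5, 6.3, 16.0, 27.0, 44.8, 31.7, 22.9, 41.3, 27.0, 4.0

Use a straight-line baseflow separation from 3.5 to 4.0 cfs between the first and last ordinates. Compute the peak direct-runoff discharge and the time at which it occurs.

Q_p = 41.08 cfs at t = 2 h

Subtracting baseflow gives direct-runoff ordinates: 0.00, 2.74, 12.39, 23.33, 41.08, 27.92, 19.07, 37.41, 23.06, 0.00 cfs.
The maximum is 41.08 cfs, occurring at the reading for t = 2 h.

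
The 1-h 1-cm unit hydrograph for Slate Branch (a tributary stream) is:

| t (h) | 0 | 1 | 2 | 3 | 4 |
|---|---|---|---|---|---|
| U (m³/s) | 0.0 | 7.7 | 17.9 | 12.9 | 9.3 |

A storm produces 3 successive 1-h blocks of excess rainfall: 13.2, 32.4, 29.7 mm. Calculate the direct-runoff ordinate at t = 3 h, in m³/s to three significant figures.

By discrete convolution, Q_j = Σ (P_i / 10 mm) · U_{j−i}.
At t = 3 h (j=3): Q = (13.2/10)·12.9 + (32.4/10)·17.9 + (29.7/10)·7.7 = 97.9 m³/s.

Q ≈ 97.9 m³/s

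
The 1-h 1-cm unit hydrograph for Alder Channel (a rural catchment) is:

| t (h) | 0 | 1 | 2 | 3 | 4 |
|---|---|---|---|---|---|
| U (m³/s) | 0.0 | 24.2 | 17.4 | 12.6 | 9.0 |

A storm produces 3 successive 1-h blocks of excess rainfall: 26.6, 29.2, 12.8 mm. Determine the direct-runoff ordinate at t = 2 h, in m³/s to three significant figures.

By discrete convolution, Q_j = Σ (P_i / 10 mm) · U_{j−i}.
At t = 2 h (j=2): Q = (26.6/10)·17.4 + (29.2/10)·24.2 + (12.8/10)·0.0 = 117 m³/s.

Q ≈ 117 m³/s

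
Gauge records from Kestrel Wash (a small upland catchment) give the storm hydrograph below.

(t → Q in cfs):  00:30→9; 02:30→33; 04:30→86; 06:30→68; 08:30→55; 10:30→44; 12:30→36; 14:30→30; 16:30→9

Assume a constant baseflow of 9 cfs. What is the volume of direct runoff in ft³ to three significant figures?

Direct-runoff ordinates (Q − Q_b): 0.0, 24.0, 77.0, 59.0, 46.0, 35.0, 27.0, 21.0, 0.0 cfs.
ΣQ_DR = 289.0 cfs.
With Δt = 2 h = 7200 s, V = ΣQ_DR · Δt = 289.0 × 7200 = 2.08 × 10^6 ft³.

V ≈ 2.08 × 10^6 ft³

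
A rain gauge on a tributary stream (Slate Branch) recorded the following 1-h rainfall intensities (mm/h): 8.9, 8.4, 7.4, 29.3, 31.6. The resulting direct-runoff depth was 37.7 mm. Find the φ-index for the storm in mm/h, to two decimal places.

Only the 2 blocks with intensity above φ contribute runoff: 29.3, 31.6 mm/h.
Σ(I−φ)·Δt = d  ⇒  (29.3+31.6 − 2φ)·1 = 37.7
φ = (60.90 − 37.7/1) / 2 = 11.60 mm/h.

φ ≈ 11.60 mm/h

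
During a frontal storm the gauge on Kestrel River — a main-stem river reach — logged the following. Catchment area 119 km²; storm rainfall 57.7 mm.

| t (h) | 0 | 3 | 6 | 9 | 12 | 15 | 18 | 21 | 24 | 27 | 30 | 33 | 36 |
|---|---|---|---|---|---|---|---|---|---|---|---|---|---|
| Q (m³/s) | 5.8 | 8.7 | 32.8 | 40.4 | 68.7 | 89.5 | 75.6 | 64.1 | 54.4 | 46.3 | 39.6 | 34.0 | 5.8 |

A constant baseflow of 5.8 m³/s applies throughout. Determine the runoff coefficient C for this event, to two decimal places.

ΣQ_DR = 490.3 m³/s; V = ΣQ_DR·Δt = 5.295 × 10^6 m³.
Runoff depth d = V / A = 44.50 mm.
C = d / P = 44.50 / 57.7 = 0.77.

C ≈ 0.77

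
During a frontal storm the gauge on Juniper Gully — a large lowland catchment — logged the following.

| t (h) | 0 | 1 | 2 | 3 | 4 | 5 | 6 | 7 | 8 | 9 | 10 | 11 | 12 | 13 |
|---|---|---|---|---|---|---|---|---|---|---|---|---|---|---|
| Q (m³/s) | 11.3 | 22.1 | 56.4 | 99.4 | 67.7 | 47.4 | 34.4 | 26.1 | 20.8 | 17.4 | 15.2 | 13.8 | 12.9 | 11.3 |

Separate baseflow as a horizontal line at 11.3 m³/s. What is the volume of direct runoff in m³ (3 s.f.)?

Direct-runoff ordinates (Q − Q_b): 0.0, 10.8, 45.1, 88.1, 56.4, 36.1, 23.1, 14.8, 9.5, 6.1, 3.9, 2.5, 1.6, 0.0 m³/s.
ΣQ_DR = 298.0 m³/s.
With Δt = 1 h = 3600 s, V = ΣQ_DR · Δt = 298.0 × 3600 = 1.07 × 10^6 m³.

V ≈ 1.07 × 10^6 m³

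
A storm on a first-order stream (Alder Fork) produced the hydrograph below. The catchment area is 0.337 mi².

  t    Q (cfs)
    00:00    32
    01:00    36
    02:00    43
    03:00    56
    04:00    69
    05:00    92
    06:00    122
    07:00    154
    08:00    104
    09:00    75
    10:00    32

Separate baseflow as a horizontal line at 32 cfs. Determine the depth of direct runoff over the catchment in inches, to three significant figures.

Direct runoff: 0.0, 4.0, 11.0, 24.0, 37.0, 60.0, 90.0, 122.0, 72.0, 43.0, 0.0 cfs; ΣQ_DR = 463.0 cfs.
V = ΣQ_DR · Δt = 463.0 × 3600 s = 1.667 × 10^6 ft³.
Over A = 0.337 mi², depth = V / A = 2.13 in.

d ≈ 2.13 in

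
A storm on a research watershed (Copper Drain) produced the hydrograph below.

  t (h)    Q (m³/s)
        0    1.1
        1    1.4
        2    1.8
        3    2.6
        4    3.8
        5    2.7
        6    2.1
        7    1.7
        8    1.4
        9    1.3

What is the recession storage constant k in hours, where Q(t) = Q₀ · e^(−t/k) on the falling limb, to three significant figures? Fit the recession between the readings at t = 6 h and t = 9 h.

On the falling limb, Q drops from 2.1 to 1.3 m³/s between t = 6 h and t = 9 h (Δt = 3 h).
k = −Δt / ln(Q₂/Q₁) = −3 / ln(1.3/2.1) = 6.26 h.

k ≈ 6.26 h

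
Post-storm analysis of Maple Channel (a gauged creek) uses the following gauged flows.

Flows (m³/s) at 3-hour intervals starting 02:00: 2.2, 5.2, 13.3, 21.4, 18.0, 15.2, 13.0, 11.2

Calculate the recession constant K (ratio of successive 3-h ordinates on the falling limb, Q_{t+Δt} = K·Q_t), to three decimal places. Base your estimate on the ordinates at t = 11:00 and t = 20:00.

K ≈ 0.847

Using the recession-limb readings at t = 11:00 and t = 20:00: Q falls from 21.4 to 13.0 m³/s over 3 intervals.
K = (Q₂/Q₁)^(1/3) = (13.0/21.4)^(1/3) = 0.847.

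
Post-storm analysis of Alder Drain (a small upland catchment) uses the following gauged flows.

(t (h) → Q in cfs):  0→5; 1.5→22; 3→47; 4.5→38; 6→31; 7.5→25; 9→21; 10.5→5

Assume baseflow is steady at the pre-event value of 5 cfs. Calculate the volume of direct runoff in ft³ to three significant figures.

Direct-runoff ordinates (Q − Q_b): 0.0, 17.0, 42.0, 33.0, 26.0, 20.0, 16.0, 0.0 cfs.
ΣQ_DR = 154.0 cfs.
With Δt = 1.5 h = 5400 s, V = ΣQ_DR · Δt = 154.0 × 5400 = 8.32 × 10^5 ft³.

V ≈ 8.32 × 10^5 ft³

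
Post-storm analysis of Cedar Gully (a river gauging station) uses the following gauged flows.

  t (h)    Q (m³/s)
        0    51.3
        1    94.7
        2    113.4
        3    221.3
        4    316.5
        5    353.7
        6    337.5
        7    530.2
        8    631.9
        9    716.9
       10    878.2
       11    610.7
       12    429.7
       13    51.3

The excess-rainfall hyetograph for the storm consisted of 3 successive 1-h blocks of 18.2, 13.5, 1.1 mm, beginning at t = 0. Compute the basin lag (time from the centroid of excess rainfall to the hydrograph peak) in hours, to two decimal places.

t_L ≈ 9.02 h

Centroid of excess rainfall: t_c = Σ P_i·t̄_i / ΣP_i = 0.9787 h (block centres at 0.5, 1.5, 2.5 h).
Hydrograph peak occurs at t = 10 h, so basin lag t_L = 10 − 0.9787 = 9.02 h.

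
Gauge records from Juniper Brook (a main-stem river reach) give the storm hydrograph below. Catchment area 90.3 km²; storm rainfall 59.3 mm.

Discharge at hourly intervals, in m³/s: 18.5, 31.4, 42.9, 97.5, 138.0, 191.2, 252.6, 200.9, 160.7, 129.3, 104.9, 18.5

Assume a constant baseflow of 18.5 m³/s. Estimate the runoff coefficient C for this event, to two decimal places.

ΣQ_DR = 1164 m³/s; V = ΣQ_DR·Δt = 4.192 × 10^6 m³.
Runoff depth d = V / A = 46.42 mm.
C = d / P = 46.42 / 59.3 = 0.78.

C ≈ 0.78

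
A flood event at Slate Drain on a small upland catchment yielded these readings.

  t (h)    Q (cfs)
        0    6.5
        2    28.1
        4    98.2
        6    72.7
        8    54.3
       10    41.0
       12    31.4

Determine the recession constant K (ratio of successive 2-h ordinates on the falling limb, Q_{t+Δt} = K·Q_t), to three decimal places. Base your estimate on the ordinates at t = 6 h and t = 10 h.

Using the recession-limb readings at t = 6 h and t = 10 h: Q falls from 72.7 to 41.0 cfs over 2 intervals.
K = (Q₂/Q₁)^(1/2) = (41.0/72.7)^(1/2) = 0.751.

K ≈ 0.751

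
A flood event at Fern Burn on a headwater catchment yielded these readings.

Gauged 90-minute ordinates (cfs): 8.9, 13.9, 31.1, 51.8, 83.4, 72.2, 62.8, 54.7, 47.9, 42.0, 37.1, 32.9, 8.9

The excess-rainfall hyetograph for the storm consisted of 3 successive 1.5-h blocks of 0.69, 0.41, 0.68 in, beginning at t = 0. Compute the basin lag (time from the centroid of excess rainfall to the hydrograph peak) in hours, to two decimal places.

t_L ≈ 3.76 h

Centroid of excess rainfall: t_c = Σ P_i·t̄_i / ΣP_i = 2.2416 h (block centres at 0.75, 2.25, 3.75 h).
Hydrograph peak occurs at t = 6 h, so basin lag t_L = 6 − 2.2416 = 3.76 h.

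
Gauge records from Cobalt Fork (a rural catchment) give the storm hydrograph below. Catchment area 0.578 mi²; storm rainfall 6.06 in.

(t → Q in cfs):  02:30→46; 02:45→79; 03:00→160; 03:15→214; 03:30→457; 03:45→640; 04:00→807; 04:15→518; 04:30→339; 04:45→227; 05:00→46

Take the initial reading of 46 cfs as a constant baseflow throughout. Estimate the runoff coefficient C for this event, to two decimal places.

ΣQ_DR = 3027 cfs; V = ΣQ_DR·Δt = 2.724 × 10^6 ft³.
Runoff depth d = V / A = 2.029 in.
C = d / P = 2.029 / 6.06 = 0.33.

C ≈ 0.33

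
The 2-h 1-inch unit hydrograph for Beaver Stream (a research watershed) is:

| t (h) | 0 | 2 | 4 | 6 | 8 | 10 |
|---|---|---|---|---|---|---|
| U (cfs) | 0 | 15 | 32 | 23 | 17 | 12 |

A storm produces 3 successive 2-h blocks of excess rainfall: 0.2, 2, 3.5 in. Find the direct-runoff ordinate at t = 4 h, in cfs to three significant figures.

By discrete convolution, Q_j = Σ (P_i / 1 in) · U_{j−i}.
At t = 4 h (j=2): Q = (0.2/1)·32 + (2/1)·15 + (3.5/1)·0 = 36.4 cfs.

Q ≈ 36.4 cfs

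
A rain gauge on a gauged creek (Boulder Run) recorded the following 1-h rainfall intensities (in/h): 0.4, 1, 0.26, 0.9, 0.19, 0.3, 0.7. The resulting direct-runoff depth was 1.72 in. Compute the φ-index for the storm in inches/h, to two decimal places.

φ ≈ 0.32 in/h

Only the 4 blocks with intensity above φ contribute runoff: 0.4, 1, 0.9, 0.7 in/h.
Σ(I−φ)·Δt = d  ⇒  (0.4+1+0.9+0.7 − 4φ)·1 = 1.72
φ = (3.000 − 1.72/1) / 4 = 0.32 in/h.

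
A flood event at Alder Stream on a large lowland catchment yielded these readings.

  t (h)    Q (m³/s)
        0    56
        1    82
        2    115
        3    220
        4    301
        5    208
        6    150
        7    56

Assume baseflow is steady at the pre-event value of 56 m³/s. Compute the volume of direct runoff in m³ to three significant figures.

Direct-runoff ordinates (Q − Q_b): 0.0, 26.0, 59.0, 164.0, 245.0, 152.0, 94.0, 0.0 m³/s.
ΣQ_DR = 740.0 m³/s.
With Δt = 1 h = 3600 s, V = ΣQ_DR · Δt = 740.0 × 3600 = 2.66 × 10^6 m³.

V ≈ 2.66 × 10^6 m³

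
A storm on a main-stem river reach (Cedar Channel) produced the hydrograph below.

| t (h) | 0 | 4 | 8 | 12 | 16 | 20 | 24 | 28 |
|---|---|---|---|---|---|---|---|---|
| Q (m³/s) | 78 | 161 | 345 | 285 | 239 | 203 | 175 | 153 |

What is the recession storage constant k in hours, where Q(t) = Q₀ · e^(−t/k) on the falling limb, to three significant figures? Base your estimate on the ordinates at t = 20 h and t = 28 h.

k ≈ 28.3 h

On the falling limb, Q drops from 203 to 153 m³/s between t = 20 h and t = 28 h (Δt = 8 h).
k = −Δt / ln(Q₂/Q₁) = −8 / ln(153/203) = 28.3 h.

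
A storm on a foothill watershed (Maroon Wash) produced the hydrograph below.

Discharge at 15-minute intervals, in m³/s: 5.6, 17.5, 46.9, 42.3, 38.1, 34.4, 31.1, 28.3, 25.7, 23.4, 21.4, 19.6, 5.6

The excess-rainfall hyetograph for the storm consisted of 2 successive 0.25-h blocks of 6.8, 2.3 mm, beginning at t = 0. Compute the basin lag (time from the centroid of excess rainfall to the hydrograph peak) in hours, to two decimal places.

t_L ≈ 0.31 h

Centroid of excess rainfall: t_c = Σ P_i·t̄_i / ΣP_i = 0.1882 h (block centres at 0.125, 0.375 h).
Hydrograph peak occurs at t = 0.5 h, so basin lag t_L = 0.5 − 0.1882 = 0.31 h.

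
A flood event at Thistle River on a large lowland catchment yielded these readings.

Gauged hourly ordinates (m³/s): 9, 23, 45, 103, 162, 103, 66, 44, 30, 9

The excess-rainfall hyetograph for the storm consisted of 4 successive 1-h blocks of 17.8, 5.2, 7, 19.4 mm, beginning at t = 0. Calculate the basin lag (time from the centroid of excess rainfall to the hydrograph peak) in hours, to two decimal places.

t_L ≈ 1.93 h

Centroid of excess rainfall: t_c = Σ P_i·t̄_i / ΣP_i = 2.0668 h (block centres at 0.5, 1.5, 2.5, 3.5 h).
Hydrograph peak occurs at t = 4 h, so basin lag t_L = 4 − 2.0668 = 1.93 h.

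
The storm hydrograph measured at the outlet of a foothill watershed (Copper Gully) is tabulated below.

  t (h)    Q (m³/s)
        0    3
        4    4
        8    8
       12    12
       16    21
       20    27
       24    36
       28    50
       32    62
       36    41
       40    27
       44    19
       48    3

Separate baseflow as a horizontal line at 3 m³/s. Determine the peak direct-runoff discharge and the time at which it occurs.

Q_p = 59.0 m³/s at t = 32 h

Subtracting baseflow gives direct-runoff ordinates: 0.0, 1.0, 5.0, 9.0, 18.0, 24.0, 33.0, 47.0, 59.0, 38.0, 24.0, 16.0, 0.0 m³/s.
The maximum is 59.0 m³/s, occurring at the reading for t = 32 h.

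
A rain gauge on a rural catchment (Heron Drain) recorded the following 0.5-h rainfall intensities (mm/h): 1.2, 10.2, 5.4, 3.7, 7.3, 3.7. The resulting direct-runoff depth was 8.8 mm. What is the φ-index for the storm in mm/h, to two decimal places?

Only the 5 blocks with intensity above φ contribute runoff: 10.2, 5.4, 3.7, 7.3, 3.7 mm/h.
Σ(I−φ)·Δt = d  ⇒  (10.2+5.4+3.7+7.3+3.7 − 5φ)·0.5 = 8.8
φ = (30.30 − 8.8/0.5) / 5 = 2.54 mm/h.

φ ≈ 2.54 mm/h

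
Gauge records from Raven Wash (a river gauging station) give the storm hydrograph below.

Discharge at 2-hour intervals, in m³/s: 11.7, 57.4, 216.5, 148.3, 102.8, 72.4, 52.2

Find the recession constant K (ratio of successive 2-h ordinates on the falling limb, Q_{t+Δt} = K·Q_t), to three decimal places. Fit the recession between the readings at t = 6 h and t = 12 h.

K ≈ 0.706

Using the recession-limb readings at t = 6 h and t = 12 h: Q falls from 148.3 to 52.2 m³/s over 3 intervals.
K = (Q₂/Q₁)^(1/3) = (52.2/148.3)^(1/3) = 0.706.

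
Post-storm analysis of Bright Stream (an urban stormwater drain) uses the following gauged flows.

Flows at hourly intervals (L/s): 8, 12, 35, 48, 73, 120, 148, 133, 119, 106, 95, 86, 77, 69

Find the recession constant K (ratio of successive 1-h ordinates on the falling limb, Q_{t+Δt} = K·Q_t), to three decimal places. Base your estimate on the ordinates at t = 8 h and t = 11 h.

Using the recession-limb readings at t = 8 h and t = 11 h: Q falls from 119 to 86 L/s over 3 intervals.
K = (Q₂/Q₁)^(1/3) = (86/119)^(1/3) = 0.897.

K ≈ 0.897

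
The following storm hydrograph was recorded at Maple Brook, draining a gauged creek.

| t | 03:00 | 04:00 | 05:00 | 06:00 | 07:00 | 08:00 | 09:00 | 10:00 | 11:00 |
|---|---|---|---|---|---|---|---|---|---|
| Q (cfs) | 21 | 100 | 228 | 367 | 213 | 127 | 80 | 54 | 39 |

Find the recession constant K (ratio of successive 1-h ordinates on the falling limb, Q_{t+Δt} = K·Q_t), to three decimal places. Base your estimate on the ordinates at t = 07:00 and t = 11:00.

Using the recession-limb readings at t = 07:00 and t = 11:00: Q falls from 213 to 39 cfs over 4 intervals.
K = (Q₂/Q₁)^(1/4) = (39/213)^(1/4) = 0.654.

K ≈ 0.654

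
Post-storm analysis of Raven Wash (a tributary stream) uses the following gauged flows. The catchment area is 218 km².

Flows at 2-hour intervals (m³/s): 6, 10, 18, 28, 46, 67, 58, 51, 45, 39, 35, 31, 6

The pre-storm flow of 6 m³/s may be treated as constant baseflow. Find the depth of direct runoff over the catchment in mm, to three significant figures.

d ≈ 12.0 mm

Direct runoff: 0.0, 4.0, 12.0, 22.0, 40.0, 61.0, 52.0, 45.0, 39.0, 33.0, 29.0, 25.0, 0.0 m³/s; ΣQ_DR = 362.0 m³/s.
V = ΣQ_DR · Δt = 362.0 × 7200 s = 2.606 × 10^6 m³.
Over A = 218 km², depth = V / A = 12.0 mm.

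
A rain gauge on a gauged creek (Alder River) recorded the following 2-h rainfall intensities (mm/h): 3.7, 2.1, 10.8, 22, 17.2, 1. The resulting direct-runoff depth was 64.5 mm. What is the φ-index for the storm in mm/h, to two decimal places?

φ ≈ 5.92 mm/h

Only the 3 blocks with intensity above φ contribute runoff: 10.8, 22, 17.2 mm/h.
Σ(I−φ)·Δt = d  ⇒  (10.8+22+17.2 − 3φ)·2 = 64.5
φ = (50.00 − 64.5/2) / 3 = 5.92 mm/h.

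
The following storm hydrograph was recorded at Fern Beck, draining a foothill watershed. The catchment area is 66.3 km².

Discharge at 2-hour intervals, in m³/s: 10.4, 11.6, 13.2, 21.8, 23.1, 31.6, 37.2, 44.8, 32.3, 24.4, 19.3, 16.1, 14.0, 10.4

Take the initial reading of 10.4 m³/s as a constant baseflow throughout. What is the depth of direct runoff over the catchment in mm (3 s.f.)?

Direct runoff: 0.0, 1.2, 2.8, 11.4, 12.7, 21.2, 26.8, 34.4, 21.9, 14.0, 8.9, 5.7, 3.6, 0.0 m³/s; ΣQ_DR = 164.6 m³/s.
V = ΣQ_DR · Δt = 164.6 × 7200 s = 1.185 × 10^6 m³.
Over A = 66.3 km², depth = V / A = 17.9 mm.

d ≈ 17.9 mm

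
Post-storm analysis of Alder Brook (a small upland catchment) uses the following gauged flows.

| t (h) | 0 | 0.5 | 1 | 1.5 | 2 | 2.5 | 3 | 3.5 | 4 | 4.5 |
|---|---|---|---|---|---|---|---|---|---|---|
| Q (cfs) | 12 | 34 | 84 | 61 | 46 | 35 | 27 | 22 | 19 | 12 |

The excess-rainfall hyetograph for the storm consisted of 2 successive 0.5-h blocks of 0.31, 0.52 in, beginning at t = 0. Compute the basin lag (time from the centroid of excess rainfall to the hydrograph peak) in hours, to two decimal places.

Centroid of excess rainfall: t_c = Σ P_i·t̄_i / ΣP_i = 0.5633 h (block centres at 0.25, 0.75 h).
Hydrograph peak occurs at t = 1 h, so basin lag t_L = 1 − 0.5633 = 0.44 h.

t_L ≈ 0.44 h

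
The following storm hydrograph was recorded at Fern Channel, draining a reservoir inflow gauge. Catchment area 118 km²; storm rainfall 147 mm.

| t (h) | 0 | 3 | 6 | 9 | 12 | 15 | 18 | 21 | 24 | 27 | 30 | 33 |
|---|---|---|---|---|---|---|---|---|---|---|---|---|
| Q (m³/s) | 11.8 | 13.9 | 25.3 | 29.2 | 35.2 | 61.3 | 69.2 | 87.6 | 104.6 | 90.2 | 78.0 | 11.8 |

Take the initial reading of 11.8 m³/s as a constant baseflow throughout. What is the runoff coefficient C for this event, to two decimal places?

ΣQ_DR = 476.5 m³/s; V = ΣQ_DR·Δt = 5.146 × 10^6 m³.
Runoff depth d = V / A = 43.61 mm.
C = d / P = 43.61 / 147 = 0.30.

C ≈ 0.30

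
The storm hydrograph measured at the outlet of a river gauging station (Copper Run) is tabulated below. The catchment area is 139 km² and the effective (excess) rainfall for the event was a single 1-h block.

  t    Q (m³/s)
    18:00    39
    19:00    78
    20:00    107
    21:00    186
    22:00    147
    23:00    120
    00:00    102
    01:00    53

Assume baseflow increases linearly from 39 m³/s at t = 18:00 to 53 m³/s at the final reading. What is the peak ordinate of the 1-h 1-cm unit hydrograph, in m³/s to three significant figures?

U_p ≈ 117 m³/s

Direct runoff: 0.00, 37.00, 64.00, 141.00, 100.00, 71.00, 51.00, 0.00 m³/s; ΣQ_DR = 464.0 m³/s, peak = 141.00 m³/s.
Runoff depth d = ΣQ_DR·Δt / A = 464.0 × 3600 / (139 km²) = 12.02 mm.
The 1-cm UH is the DRH scaled by (10 mm)/d, so U_p = 141.00 × 10/12.02 = 117 m³/s.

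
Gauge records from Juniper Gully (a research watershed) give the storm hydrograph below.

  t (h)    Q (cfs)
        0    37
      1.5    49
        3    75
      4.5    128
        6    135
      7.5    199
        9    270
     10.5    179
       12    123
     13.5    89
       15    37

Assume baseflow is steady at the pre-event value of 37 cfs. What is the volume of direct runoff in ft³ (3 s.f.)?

V ≈ 4.94 × 10^6 ft³

Direct-runoff ordinates (Q − Q_b): 0.0, 12.0, 38.0, 91.0, 98.0, 162.0, 233.0, 142.0, 86.0, 52.0, 0.0 cfs.
ΣQ_DR = 914.0 cfs.
With Δt = 1.5 h = 5400 s, V = ΣQ_DR · Δt = 914.0 × 5400 = 4.94 × 10^6 ft³.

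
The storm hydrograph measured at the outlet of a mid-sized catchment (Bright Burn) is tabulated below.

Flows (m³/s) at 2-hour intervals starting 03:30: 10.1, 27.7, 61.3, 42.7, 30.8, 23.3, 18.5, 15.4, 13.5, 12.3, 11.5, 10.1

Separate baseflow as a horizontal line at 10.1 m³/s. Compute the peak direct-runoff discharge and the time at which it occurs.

Subtracting baseflow gives direct-runoff ordinates: 0.0, 17.6, 51.2, 32.6, 20.7, 13.2, 8.4, 5.3, 3.4, 2.2, 1.4, 0.0 m³/s.
The maximum is 51.2 m³/s, occurring at the reading for t = 07:30.

Q_p = 51.2 m³/s at t = 07:30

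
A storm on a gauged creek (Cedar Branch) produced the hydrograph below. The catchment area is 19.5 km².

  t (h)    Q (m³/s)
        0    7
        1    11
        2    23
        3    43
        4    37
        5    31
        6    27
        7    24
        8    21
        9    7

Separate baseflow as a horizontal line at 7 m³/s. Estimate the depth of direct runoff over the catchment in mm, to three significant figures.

Direct runoff: 0.0, 4.0, 16.0, 36.0, 30.0, 24.0, 20.0, 17.0, 14.0, 0.0 m³/s; ΣQ_DR = 161.0 m³/s.
V = ΣQ_DR · Δt = 161.0 × 3600 s = 5.796 × 10^5 m³.
Over A = 19.5 km², depth = V / A = 29.7 mm.

d ≈ 29.7 mm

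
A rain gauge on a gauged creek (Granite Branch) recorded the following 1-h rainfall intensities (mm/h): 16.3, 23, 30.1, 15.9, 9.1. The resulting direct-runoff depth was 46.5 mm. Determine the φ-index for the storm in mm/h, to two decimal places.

φ ≈ 9.70 mm/h

Only the 4 blocks with intensity above φ contribute runoff: 16.3, 23, 30.1, 15.9 mm/h.
Σ(I−φ)·Δt = d  ⇒  (16.3+23+30.1+15.9 − 4φ)·1 = 46.5
φ = (85.30 − 46.5/1) / 4 = 9.70 mm/h.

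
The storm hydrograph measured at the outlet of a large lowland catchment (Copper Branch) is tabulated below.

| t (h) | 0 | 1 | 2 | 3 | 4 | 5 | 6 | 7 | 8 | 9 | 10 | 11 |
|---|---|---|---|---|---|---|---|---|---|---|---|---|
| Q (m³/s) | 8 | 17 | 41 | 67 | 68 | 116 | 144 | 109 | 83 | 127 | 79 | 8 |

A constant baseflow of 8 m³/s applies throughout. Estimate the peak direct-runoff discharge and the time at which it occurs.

Q_p = 136.0 m³/s at t = 6 h

Subtracting baseflow gives direct-runoff ordinates: 0.0, 9.0, 33.0, 59.0, 60.0, 108.0, 136.0, 101.0, 75.0, 119.0, 71.0, 0.0 m³/s.
The maximum is 136.0 m³/s, occurring at the reading for t = 6 h.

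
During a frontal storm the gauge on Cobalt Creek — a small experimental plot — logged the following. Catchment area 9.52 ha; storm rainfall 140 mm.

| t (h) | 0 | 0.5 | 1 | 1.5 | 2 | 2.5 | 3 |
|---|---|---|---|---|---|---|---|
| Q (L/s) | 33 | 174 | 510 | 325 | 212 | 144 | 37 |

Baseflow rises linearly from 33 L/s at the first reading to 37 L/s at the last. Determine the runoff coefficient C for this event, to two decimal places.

C ≈ 0.16

ΣQ_DR = 1190 L/s; V = ΣQ_DR·Δt = 2.142 × 10^6 L.
Runoff depth d = V / A = 22.50 mm.
C = d / P = 22.50 / 140 = 0.16.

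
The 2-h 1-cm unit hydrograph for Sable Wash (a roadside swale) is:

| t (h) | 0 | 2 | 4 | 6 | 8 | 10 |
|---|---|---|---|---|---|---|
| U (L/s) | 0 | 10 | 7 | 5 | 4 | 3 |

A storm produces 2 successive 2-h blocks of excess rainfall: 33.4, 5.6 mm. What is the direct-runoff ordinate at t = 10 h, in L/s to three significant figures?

Q ≈ 12.3 L/s

By discrete convolution, Q_j = Σ (P_i / 10 mm) · U_{j−i}.
At t = 10 h (j=5): Q = (33.4/10)·3 + (5.6/10)·4 = 12.3 L/s.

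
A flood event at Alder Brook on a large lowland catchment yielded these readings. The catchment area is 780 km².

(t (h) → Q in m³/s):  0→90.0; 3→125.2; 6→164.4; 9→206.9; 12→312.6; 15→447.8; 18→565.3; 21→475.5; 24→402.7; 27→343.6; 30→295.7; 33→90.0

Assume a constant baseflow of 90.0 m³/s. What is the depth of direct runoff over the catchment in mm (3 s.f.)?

Direct runoff: 0.0, 35.2, 74.4, 116.9, 222.6, 357.8, 475.3, 385.5, 312.7, 253.6, 205.7, 0.0 m³/s; ΣQ_DR = 2440 m³/s.
V = ΣQ_DR · Δt = 2440 × 10800 s = 2.635 × 10^7 m³.
Over A = 780 km², depth = V / A = 33.8 mm.

d ≈ 33.8 mm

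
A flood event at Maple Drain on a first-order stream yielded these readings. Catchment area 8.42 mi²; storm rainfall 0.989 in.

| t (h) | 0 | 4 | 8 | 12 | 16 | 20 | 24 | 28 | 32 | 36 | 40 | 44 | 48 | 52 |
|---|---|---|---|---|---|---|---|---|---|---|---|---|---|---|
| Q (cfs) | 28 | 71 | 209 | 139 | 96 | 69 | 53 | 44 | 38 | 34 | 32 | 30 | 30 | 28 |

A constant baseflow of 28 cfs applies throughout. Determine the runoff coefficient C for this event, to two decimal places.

C ≈ 0.38

ΣQ_DR = 509.0 cfs; V = ΣQ_DR·Δt = 7.330 × 10^6 ft³.
Runoff depth d = V / A = 0.3747 in.
C = d / P = 0.3747 / 0.989 = 0.38.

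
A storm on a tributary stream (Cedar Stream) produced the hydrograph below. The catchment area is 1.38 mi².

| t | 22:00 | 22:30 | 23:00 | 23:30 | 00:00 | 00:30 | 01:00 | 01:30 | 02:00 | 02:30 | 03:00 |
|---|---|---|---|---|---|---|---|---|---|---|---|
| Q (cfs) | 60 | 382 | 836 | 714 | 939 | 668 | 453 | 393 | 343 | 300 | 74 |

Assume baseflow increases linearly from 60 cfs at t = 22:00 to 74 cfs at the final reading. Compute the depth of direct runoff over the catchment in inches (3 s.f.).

d ≈ 2.48 in

Direct runoff: 0.00, 320.60, 773.20, 649.80, 873.40, 601.00, 384.60, 323.20, 271.80, 227.40, 0.00 cfs; ΣQ_DR = 4425 cfs.
V = ΣQ_DR · Δt = 4425 × 1800 s = 7.965 × 10^6 ft³.
Over A = 1.38 mi², depth = V / A = 2.48 in.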